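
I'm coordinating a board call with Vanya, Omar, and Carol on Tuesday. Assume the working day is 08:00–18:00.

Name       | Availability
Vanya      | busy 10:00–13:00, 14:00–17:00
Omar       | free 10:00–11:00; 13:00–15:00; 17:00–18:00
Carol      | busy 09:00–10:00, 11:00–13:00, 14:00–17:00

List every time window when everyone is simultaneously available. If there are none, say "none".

Vanya free: 08:00-10:00, 13:00-14:00, 17:00-18:00 (invert busy blocks within the working day).
Omar free: 10:00-11:00, 13:00-15:00, 17:00-18:00.
Carol free: 08:00-09:00, 10:00-11:00, 13:00-14:00, 17:00-18:00 (invert busy blocks within the working day).
Vanya ∩ Omar: 13:00-14:00, 17:00-18:00.
Vanya ∩ Omar ∩ Carol: 13:00-14:00, 17:00-18:00.

13:00-14:00, 17:00-18:00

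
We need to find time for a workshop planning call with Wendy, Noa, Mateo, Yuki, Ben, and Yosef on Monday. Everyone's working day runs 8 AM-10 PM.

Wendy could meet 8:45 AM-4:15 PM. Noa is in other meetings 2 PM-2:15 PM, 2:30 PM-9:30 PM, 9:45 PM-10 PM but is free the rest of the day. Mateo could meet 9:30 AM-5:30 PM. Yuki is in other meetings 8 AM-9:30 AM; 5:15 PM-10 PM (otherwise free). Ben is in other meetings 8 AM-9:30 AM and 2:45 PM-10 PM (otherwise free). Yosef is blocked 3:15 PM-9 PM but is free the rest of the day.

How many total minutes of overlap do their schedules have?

Wendy free: 08:45-16:15.
Noa free: 08:00-14:00, 14:15-14:30, 21:30-21:45 (invert busy blocks within the working day).
Mateo free: 09:30-17:30.
Yuki free: 09:30-17:15 (invert busy blocks within the working day).
Ben free: 09:30-14:45 (invert busy blocks within the working day).
Yosef free: 08:00-15:15, 21:00-22:00 (invert busy blocks within the working day).
Wendy ∩ Noa: 08:45-14:00, 14:15-14:30.
Wendy ∩ Noa ∩ Mateo: 09:30-14:00, 14:15-14:30.
Wendy ∩ Noa ∩ Mateo ∩ Yuki: 09:30-14:00, 14:15-14:30.
Wendy ∩ Noa ∩ Mateo ∩ Yuki ∩ Ben: 09:30-14:00, 14:15-14:30.
Wendy ∩ Noa ∩ Mateo ∩ Yuki ∩ Ben ∩ Yosef: 09:30-14:00, 14:15-14:30.
Those are the intersection windows.
Summing the common windows: 270 + 15 = 285 minutes.

285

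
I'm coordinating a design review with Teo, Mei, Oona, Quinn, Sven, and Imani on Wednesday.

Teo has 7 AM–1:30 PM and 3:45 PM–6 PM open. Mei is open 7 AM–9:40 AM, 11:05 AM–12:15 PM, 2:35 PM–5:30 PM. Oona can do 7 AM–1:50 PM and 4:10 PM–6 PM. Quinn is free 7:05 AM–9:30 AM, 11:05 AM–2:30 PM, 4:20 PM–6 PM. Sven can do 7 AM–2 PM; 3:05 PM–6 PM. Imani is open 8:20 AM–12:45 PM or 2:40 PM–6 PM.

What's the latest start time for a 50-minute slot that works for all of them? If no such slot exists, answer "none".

Teo ∩ Mei: 07:00-09:40, 11:05-12:15, 15:45-17:30.
Teo ∩ Mei ∩ Oona: 07:00-09:40, 11:05-12:15, 16:10-17:30.
Teo ∩ Mei ∩ Oona ∩ Quinn: 07:05-09:30, 11:05-12:15, 16:20-17:30.
Teo ∩ Mei ∩ Oona ∩ Quinn ∩ Sven: 07:05-09:30, 11:05-12:15, 16:20-17:30.
Teo ∩ Mei ∩ Oona ∩ Quinn ∩ Sven ∩ Imani: 08:20-09:30, 11:05-12:15, 16:20-17:30.
The last common window of at least 50 minutes is 16:20-17:30; a 50-minute meeting can start as late as 16:40 and still end by 17:30.

16:40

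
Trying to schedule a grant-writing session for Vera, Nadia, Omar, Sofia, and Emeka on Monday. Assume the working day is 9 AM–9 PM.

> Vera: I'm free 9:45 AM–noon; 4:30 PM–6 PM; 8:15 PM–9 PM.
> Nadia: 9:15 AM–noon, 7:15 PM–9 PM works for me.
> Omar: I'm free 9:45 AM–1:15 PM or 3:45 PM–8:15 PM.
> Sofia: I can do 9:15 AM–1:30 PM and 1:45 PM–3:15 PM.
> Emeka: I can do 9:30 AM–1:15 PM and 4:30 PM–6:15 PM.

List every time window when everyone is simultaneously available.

09:45-12:00

Vera ∩ Nadia: 09:45-12:00, 20:15-21:00.
Vera ∩ Nadia ∩ Omar: 09:45-12:00.
Vera ∩ Nadia ∩ Omar ∩ Sofia: 09:45-12:00.
Vera ∩ Nadia ∩ Omar ∩ Sofia ∩ Emeka: 09:45-12:00.
Those are the intersection windows.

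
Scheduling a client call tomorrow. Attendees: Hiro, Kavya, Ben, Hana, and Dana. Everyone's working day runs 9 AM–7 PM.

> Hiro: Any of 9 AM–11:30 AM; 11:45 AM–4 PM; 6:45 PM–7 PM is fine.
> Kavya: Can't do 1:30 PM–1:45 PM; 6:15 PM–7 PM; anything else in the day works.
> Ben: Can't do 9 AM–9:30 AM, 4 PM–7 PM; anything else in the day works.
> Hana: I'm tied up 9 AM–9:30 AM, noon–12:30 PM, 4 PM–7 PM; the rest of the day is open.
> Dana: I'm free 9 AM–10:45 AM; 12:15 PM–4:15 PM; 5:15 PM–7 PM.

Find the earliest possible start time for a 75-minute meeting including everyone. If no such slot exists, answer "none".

09:30

Hiro free: 09:00-11:30, 11:45-16:00, 18:45-19:00.
Kavya free: 09:00-13:30, 13:45-18:15 (invert busy blocks within the working day).
Ben free: 09:30-16:00 (invert busy blocks within the working day).
Hana free: 09:30-12:00, 12:30-16:00 (invert busy blocks within the working day).
Dana free: 09:00-10:45, 12:15-16:15, 17:15-19:00.
Hiro ∩ Kavya: 09:00-11:30, 11:45-13:30, 13:45-16:00.
Hiro ∩ Kavya ∩ Ben: 09:30-11:30, 11:45-13:30, 13:45-16:00.
Hiro ∩ Kavya ∩ Ben ∩ Hana: 09:30-11:30, 11:45-12:00, 12:30-13:30, 13:45-16:00.
Hiro ∩ Kavya ∩ Ben ∩ Hana ∩ Dana: 09:30-10:45, 12:30-13:30, 13:45-16:00.
So the common availability across everyone is 09:30-10:45, 12:30-13:30, 13:45-16:00.
The first common window of at least 75 minutes is 09:30-10:45, so the earliest start is 09:30.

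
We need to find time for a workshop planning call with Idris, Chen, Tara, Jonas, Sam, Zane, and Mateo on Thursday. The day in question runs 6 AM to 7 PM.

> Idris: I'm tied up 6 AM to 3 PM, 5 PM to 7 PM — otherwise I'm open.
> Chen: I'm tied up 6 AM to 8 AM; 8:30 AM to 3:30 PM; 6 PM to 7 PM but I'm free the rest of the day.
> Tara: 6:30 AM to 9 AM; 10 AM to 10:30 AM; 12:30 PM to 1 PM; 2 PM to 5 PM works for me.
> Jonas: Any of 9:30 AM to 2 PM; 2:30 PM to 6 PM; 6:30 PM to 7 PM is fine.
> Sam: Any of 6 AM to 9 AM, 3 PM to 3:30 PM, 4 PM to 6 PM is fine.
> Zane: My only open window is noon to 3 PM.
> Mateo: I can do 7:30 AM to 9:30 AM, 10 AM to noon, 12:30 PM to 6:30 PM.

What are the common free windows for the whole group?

Idris free: 15:00-17:00 (invert busy blocks within the working day).
Chen free: 08:00-08:30, 15:30-18:00 (invert busy blocks within the working day).
Tara free: 06:30-09:00, 10:00-10:30, 12:30-13:00, 14:00-17:00.
Jonas free: 09:30-14:00, 14:30-18:00, 18:30-19:00.
Sam free: 06:00-09:00, 15:00-15:30, 16:00-18:00.
Zane free: 12:00-15:00.
Mateo free: 07:30-09:30, 10:00-12:00, 12:30-18:30.
Idris ∩ Chen: 15:30-17:00.
Idris ∩ Chen ∩ Tara: 15:30-17:00.
Idris ∩ Chen ∩ Tara ∩ Jonas: 15:30-17:00.
Idris ∩ Chen ∩ Tara ∩ Jonas ∩ Sam: 16:00-17:00.
Idris ∩ Chen ∩ Tara ∩ Jonas ∩ Sam ∩ Zane: ∅.
Idris ∩ Chen ∩ Tara ∩ Jonas ∩ Sam ∩ Zane ∩ Mateo: ∅.
There is no time when everyone is free.

none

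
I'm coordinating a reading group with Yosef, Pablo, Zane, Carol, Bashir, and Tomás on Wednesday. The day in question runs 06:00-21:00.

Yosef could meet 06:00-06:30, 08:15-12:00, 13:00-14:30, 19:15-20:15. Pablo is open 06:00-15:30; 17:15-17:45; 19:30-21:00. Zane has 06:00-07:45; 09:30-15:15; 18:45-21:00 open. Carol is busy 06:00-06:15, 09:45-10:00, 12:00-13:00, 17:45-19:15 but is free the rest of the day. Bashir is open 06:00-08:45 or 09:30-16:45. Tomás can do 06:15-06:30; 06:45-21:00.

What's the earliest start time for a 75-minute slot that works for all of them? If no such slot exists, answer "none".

10:00

Yosef free: 06:00-06:30, 08:15-12:00, 13:00-14:30, 19:15-20:15.
Pablo free: 06:00-15:30, 17:15-17:45, 19:30-21:00.
Zane free: 06:00-07:45, 09:30-15:15, 18:45-21:00.
Carol free: 06:15-09:45, 10:00-12:00, 13:00-17:45, 19:15-21:00 (invert busy blocks within the working day).
Bashir free: 06:00-08:45, 09:30-16:45.
Tomás free: 06:15-06:30, 06:45-21:00.
Yosef ∩ Pablo: 06:00-06:30, 08:15-12:00, 13:00-14:30, 19:30-20:15.
Yosef ∩ Pablo ∩ Zane: 06:00-06:30, 09:30-12:00, 13:00-14:30, 19:30-20:15.
Yosef ∩ Pablo ∩ Zane ∩ Carol: 06:15-06:30, 09:30-09:45, 10:00-12:00, 13:00-14:30, 19:30-20:15.
Yosef ∩ Pablo ∩ Zane ∩ Carol ∩ Bashir: 06:15-06:30, 09:30-09:45, 10:00-12:00, 13:00-14:30.
Yosef ∩ Pablo ∩ Zane ∩ Carol ∩ Bashir ∩ Tomás: 06:15-06:30, 09:30-09:45, 10:00-12:00, 13:00-14:30.
Those are the intersection windows.
The first common window of at least 75 minutes is 10:00-12:00, so the earliest start is 10:00.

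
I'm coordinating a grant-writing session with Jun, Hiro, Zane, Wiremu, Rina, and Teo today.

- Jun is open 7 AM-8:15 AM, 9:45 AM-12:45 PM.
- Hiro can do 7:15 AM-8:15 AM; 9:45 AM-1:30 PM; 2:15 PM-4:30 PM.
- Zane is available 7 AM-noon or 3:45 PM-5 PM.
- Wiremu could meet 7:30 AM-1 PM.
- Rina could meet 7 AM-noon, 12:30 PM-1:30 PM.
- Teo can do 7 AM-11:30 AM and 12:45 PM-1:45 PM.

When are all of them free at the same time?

07:30-08:15, 09:45-11:30

Jun ∩ Hiro: 07:15-08:15, 09:45-12:45.
Jun ∩ Hiro ∩ Zane: 07:15-08:15, 09:45-12:00.
Jun ∩ Hiro ∩ Zane ∩ Wiremu: 07:30-08:15, 09:45-12:00.
Jun ∩ Hiro ∩ Zane ∩ Wiremu ∩ Rina: 07:30-08:15, 09:45-12:00.
Jun ∩ Hiro ∩ Zane ∩ Wiremu ∩ Rina ∩ Teo: 07:30-08:15, 09:45-11:30.
So the common availability across everyone is 07:30-08:15, 09:45-11:30.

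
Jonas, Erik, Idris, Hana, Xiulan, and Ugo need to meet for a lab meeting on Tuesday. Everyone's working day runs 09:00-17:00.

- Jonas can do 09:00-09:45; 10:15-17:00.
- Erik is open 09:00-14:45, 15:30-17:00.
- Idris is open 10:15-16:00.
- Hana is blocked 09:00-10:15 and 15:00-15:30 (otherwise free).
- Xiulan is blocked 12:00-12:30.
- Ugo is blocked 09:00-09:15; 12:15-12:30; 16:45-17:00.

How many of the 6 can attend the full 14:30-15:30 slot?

Jonas free: 09:00-09:45, 10:15-17:00.
Erik free: 09:00-14:45, 15:30-17:00.
Idris free: 10:15-16:00.
Hana free: 10:15-15:00, 15:30-17:00 (invert busy blocks within the working day).
Xiulan free: 09:00-12:00, 12:30-17:00 (invert busy blocks within the working day).
Ugo free: 09:15-12:15, 12:30-16:45 (invert busy blocks within the working day).
Jonas, Idris, Xiulan, and Ugo can make the full 14:30-15:30 slot — that's 4.

4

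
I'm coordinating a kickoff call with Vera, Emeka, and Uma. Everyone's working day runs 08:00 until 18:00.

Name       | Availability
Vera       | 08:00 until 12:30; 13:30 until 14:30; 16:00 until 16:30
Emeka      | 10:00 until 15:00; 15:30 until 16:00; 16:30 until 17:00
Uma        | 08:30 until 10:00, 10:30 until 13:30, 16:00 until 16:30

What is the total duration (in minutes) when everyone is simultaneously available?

Vera ∩ Emeka: 10:00-12:30, 13:30-14:30.
Vera ∩ Emeka ∩ Uma: 10:30-12:30.
Those are the intersection windows.
That's a single block of 120 minutes.

120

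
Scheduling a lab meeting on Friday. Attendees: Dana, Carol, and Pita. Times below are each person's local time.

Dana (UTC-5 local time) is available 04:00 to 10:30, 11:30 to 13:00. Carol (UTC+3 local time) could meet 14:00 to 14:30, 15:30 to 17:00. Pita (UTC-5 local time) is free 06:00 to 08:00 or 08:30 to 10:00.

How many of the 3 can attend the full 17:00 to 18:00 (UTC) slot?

Dana in UTC: 09:00-15:30, 16:30-18:00 (add 5h to convert from UTC-5).
Carol in UTC: 11:00-11:30, 12:30-14:00 (subtract 3h to convert from UTC+3).
Pita in UTC: 11:00-13:00, 13:30-15:00 (add 5h to convert from UTC-5).
Dana can make the full 17:00-18:00 slot — that's 1.

1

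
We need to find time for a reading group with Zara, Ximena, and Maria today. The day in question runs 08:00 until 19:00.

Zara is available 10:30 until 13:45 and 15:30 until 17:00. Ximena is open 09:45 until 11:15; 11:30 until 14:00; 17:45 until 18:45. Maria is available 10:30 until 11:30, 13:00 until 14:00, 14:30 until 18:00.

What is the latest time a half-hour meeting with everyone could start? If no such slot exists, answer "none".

Zara ∩ Ximena: 10:30-11:15, 11:30-13:45.
Zara ∩ Ximena ∩ Maria: 10:30-11:15, 13:00-13:45.
So the common availability across everyone is 10:30-11:15, 13:00-13:45.
The last common window of at least 30 minutes is 13:00-13:45; a 30-minute meeting can start as late as 13:15 and still end by 13:45.

13:15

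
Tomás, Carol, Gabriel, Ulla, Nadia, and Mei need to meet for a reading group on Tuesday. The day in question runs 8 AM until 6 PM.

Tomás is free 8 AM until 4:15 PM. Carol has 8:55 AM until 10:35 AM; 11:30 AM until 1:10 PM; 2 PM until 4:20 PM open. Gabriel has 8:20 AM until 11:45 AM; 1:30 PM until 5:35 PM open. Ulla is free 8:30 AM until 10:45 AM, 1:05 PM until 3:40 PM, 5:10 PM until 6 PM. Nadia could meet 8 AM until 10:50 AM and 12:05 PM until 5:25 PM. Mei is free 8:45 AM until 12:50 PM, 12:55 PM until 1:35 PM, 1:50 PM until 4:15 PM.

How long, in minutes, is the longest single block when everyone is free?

Tomás ∩ Carol: 08:55-10:35, 11:30-13:10, 14:00-16:15.
Tomás ∩ Carol ∩ Gabriel: 08:55-10:35, 11:30-11:45, 14:00-16:15.
Tomás ∩ Carol ∩ Gabriel ∩ Ulla: 08:55-10:35, 14:00-15:40.
Tomás ∩ Carol ∩ Gabriel ∩ Ulla ∩ Nadia: 08:55-10:35, 14:00-15:40.
Tomás ∩ Carol ∩ Gabriel ∩ Ulla ∩ Nadia ∩ Mei: 08:55-10:35, 14:00-15:40.
The longest is 08:55-10:35 at 100 minutes.

100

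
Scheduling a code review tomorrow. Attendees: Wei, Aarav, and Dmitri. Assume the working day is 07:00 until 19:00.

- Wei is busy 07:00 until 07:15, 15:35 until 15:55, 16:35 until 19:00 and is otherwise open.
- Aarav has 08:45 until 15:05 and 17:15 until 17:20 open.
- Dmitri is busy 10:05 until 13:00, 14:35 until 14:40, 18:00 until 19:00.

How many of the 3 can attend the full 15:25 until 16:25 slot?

1

Wei free: 07:15-15:35, 15:55-16:35 (invert busy blocks within the working day).
Aarav free: 08:45-15:05, 17:15-17:20.
Dmitri free: 07:00-10:05, 13:00-14:35, 14:40-18:00 (invert busy blocks within the working day).
Dmitri can make the full 15:25-16:25 slot — that's 1.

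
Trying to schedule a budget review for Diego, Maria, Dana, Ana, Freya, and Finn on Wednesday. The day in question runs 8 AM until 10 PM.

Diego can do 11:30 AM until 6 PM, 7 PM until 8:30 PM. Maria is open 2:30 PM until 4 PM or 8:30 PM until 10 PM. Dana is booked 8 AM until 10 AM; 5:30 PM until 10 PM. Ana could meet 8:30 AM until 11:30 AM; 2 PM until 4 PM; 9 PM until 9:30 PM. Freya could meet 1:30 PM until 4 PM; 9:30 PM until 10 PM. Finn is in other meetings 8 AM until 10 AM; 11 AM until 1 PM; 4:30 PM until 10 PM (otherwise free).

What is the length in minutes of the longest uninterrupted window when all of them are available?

Diego free: 11:30-18:00, 19:00-20:30.
Maria free: 14:30-16:00, 20:30-22:00.
Dana free: 10:00-17:30 (invert busy blocks within the working day).
Ana free: 08:30-11:30, 14:00-16:00, 21:00-21:30.
Freya free: 13:30-16:00, 21:30-22:00.
Finn free: 10:00-11:00, 13:00-16:30 (invert busy blocks within the working day).
Diego ∩ Maria: 14:30-16:00.
Diego ∩ Maria ∩ Dana: 14:30-16:00.
Diego ∩ Maria ∩ Dana ∩ Ana: 14:30-16:00.
Diego ∩ Maria ∩ Dana ∩ Ana ∩ Freya: 14:30-16:00.
Diego ∩ Maria ∩ Dana ∩ Ana ∩ Freya ∩ Finn: 14:30-16:00.
The longest is 14:30-16:00 at 90 minutes.

90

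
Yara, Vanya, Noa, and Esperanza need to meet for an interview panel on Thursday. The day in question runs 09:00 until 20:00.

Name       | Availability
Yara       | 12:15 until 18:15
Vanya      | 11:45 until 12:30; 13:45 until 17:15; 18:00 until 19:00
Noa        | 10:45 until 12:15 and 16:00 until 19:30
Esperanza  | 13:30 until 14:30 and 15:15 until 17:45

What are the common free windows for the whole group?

Yara ∩ Vanya: 12:15-12:30, 13:45-17:15, 18:00-18:15.
Yara ∩ Vanya ∩ Noa: 16:00-17:15, 18:00-18:15.
Yara ∩ Vanya ∩ Noa ∩ Esperanza: 16:00-17:15.
Those are the intersection windows.

16:00-17:15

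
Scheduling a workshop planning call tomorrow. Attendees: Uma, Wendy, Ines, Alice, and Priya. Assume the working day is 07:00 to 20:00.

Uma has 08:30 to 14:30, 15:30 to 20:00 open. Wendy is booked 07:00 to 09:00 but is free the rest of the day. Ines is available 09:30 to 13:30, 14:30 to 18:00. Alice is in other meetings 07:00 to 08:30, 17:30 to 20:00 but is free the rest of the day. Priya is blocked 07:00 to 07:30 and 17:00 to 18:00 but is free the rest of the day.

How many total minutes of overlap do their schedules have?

Uma free: 08:30-14:30, 15:30-20:00.
Wendy free: 09:00-20:00 (invert busy blocks within the working day).
Ines free: 09:30-13:30, 14:30-18:00.
Alice free: 08:30-17:30 (invert busy blocks within the working day).
Priya free: 07:30-17:00, 18:00-20:00 (invert busy blocks within the working day).
Uma ∩ Wendy: 09:00-14:30, 15:30-20:00.
Uma ∩ Wendy ∩ Ines: 09:30-13:30, 15:30-18:00.
Uma ∩ Wendy ∩ Ines ∩ Alice: 09:30-13:30, 15:30-17:30.
Uma ∩ Wendy ∩ Ines ∩ Alice ∩ Priya: 09:30-13:30, 15:30-17:00.
Summing the common windows: 240 + 90 = 330 minutes.

330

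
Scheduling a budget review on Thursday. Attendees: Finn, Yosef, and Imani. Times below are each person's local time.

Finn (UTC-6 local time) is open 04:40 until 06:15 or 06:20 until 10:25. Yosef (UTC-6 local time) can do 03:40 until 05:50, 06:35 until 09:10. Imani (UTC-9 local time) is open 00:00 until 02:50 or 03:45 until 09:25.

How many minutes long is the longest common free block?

145

Finn in UTC: 10:40-12:15, 12:20-16:25 (add 6h to convert from UTC-6).
Yosef in UTC: 09:40-11:50, 12:35-15:10 (add 6h to convert from UTC-6).
Imani in UTC: 09:00-11:50, 12:45-18:25 (add 9h to convert from UTC-9).
Finn ∩ Yosef: 10:40-11:50, 12:35-15:10.
Finn ∩ Yosef ∩ Imani: 10:40-11:50, 12:45-15:10.
So the common availability across everyone is 10:40-11:50, 12:45-15:10.
The longest is 12:45-15:10 at 145 minutes.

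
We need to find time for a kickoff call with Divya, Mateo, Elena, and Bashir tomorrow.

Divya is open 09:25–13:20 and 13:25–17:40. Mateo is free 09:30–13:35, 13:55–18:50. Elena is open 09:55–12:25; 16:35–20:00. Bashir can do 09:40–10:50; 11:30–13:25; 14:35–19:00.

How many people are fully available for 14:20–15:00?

2

Divya and Mateo can make the full 14:20-15:00 slot — that's 2.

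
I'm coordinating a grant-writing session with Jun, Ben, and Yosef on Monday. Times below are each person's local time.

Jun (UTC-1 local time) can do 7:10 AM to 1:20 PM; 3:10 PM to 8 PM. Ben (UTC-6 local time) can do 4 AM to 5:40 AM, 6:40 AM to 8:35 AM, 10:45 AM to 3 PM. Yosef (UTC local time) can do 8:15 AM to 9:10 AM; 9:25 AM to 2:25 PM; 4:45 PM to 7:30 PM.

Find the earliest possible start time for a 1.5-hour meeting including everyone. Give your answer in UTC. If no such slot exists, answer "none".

10:00

Jun in UTC: 08:10-14:20, 16:10-21:00 (add 1h to convert from UTC-1).
Ben in UTC: 10:00-11:40, 12:40-14:35, 16:45-21:00 (add 6h to convert from UTC-6).
Yosef in UTC: 08:15-09:10, 09:25-14:25, 16:45-19:30.
Jun ∩ Ben: 10:00-11:40, 12:40-14:20, 16:45-21:00.
Jun ∩ Ben ∩ Yosef: 10:00-11:40, 12:40-14:20, 16:45-19:30.
The first common window of at least 90 minutes is 10:00-11:40, so the earliest start is 10:00.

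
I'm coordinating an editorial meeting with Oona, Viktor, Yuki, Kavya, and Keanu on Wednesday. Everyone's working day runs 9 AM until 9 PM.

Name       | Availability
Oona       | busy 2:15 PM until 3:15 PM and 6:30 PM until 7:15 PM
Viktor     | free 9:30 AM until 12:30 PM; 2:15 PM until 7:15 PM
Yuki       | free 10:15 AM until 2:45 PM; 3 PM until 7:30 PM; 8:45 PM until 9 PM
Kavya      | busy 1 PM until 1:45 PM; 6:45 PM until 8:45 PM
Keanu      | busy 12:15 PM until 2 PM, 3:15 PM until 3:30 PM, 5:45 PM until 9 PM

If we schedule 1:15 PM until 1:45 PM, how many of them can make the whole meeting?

2

Oona free: 09:00-14:15, 15:15-18:30, 19:15-21:00 (invert busy blocks within the working day).
Viktor free: 09:30-12:30, 14:15-19:15.
Yuki free: 10:15-14:45, 15:00-19:30, 20:45-21:00.
Kavya free: 09:00-13:00, 13:45-18:45, 20:45-21:00 (invert busy blocks within the working day).
Keanu free: 09:00-12:15, 14:00-15:15, 15:30-17:45 (invert busy blocks within the working day).
Oona and Yuki can make the full 13:15-13:45 slot — that's 2.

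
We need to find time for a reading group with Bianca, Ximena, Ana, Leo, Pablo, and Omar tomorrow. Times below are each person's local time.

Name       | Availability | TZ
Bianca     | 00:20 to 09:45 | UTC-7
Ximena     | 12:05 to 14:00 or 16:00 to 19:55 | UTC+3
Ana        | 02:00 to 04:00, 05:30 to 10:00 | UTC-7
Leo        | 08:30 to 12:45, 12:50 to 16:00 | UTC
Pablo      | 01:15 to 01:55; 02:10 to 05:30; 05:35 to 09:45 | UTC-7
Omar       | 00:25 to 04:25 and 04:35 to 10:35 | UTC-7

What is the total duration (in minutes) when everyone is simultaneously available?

Bianca in UTC: 07:20-16:45 (add 7h to convert from UTC-7).
Ximena in UTC: 09:05-11:00, 13:00-16:55 (subtract 3h to convert from UTC+3).
Ana in UTC: 09:00-11:00, 12:30-17:00 (add 7h to convert from UTC-7).
Leo in UTC: 08:30-12:45, 12:50-16:00.
Pablo in UTC: 08:15-08:55, 09:10-12:30, 12:35-16:45 (add 7h to convert from UTC-7).
Omar in UTC: 07:25-11:25, 11:35-17:35 (add 7h to convert from UTC-7).
Bianca ∩ Ximena: 09:05-11:00, 13:00-16:45.
Bianca ∩ Ximena ∩ Ana: 09:05-11:00, 13:00-16:45.
Bianca ∩ Ximena ∩ Ana ∩ Leo: 09:05-11:00, 13:00-16:00.
Bianca ∩ Ximena ∩ Ana ∩ Leo ∩ Pablo: 09:10-11:00, 13:00-16:00.
Bianca ∩ Ximena ∩ Ana ∩ Leo ∩ Pablo ∩ Omar: 09:10-11:00, 13:00-16:00.
Those are the intersection windows.
Summing the common windows: 110 + 180 = 290 minutes.

290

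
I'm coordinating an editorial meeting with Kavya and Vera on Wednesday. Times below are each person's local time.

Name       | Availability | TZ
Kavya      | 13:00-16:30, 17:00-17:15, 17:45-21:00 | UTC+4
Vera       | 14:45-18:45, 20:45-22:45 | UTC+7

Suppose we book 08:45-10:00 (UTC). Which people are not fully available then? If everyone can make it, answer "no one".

Kavya in UTC: 09:00-12:30, 13:00-13:15, 13:45-17:00 (subtract 4h to convert from UTC+4).
Vera in UTC: 07:45-11:45, 13:45-15:45 (subtract 7h to convert from UTC+7).
Kavya: not fully free for 08:45-10:00. Vera: free for 08:45-10:00.

Kavya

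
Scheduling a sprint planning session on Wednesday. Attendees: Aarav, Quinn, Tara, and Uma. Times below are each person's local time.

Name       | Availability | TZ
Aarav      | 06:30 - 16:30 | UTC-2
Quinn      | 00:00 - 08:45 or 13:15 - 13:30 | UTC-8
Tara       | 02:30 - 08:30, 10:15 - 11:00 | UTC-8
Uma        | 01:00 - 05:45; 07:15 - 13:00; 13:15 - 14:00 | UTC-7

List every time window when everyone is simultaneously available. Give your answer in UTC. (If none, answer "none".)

Aarav in UTC: 08:30-18:30 (add 2h to convert from UTC-2).
Quinn in UTC: 08:00-16:45, 21:15-21:30 (add 8h to convert from UTC-8).
Tara in UTC: 10:30-16:30, 18:15-19:00 (add 8h to convert from UTC-8).
Uma in UTC: 08:00-12:45, 14:15-20:00, 20:15-21:00 (add 7h to convert from UTC-7).
Aarav ∩ Quinn: 08:30-16:45.
Aarav ∩ Quinn ∩ Tara: 10:30-16:30.
Aarav ∩ Quinn ∩ Tara ∩ Uma: 10:30-12:45, 14:15-16:30.

10:30-12:45, 14:15-16:30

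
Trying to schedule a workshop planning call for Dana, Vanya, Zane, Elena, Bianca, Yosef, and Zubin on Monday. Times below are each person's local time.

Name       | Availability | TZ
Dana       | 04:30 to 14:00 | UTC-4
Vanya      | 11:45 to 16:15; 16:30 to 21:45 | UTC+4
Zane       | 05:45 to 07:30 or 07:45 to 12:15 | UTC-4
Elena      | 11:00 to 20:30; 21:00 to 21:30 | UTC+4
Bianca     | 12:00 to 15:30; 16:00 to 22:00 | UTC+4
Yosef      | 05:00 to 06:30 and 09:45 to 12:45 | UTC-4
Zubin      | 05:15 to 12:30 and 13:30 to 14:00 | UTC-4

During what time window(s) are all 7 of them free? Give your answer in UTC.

09:45-10:30, 13:45-16:15

Dana in UTC: 08:30-18:00 (add 4h to convert from UTC-4).
Vanya in UTC: 07:45-12:15, 12:30-17:45 (subtract 4h to convert from UTC+4).
Zane in UTC: 09:45-11:30, 11:45-16:15 (add 4h to convert from UTC-4).
Elena in UTC: 07:00-16:30, 17:00-17:30 (subtract 4h to convert from UTC+4).
Bianca in UTC: 08:00-11:30, 12:00-18:00 (subtract 4h to convert from UTC+4).
Yosef in UTC: 09:00-10:30, 13:45-16:45 (add 4h to convert from UTC-4).
Zubin in UTC: 09:15-16:30, 17:30-18:00 (add 4h to convert from UTC-4).
Dana ∩ Vanya: 08:30-12:15, 12:30-17:45.
Dana ∩ Vanya ∩ Zane: 09:45-11:30, 11:45-12:15, 12:30-16:15.
Dana ∩ Vanya ∩ Zane ∩ Elena: 09:45-11:30, 11:45-12:15, 12:30-16:15.
Dana ∩ Vanya ∩ Zane ∩ Elena ∩ Bianca: 09:45-11:30, 12:00-12:15, 12:30-16:15.
Dana ∩ Vanya ∩ Zane ∩ Elena ∩ Bianca ∩ Yosef: 09:45-10:30, 13:45-16:15.
Dana ∩ Vanya ∩ Zane ∩ Elena ∩ Bianca ∩ Yosef ∩ Zubin: 09:45-10:30, 13:45-16:15.
So the common availability across everyone is 09:45-10:30, 13:45-16:15.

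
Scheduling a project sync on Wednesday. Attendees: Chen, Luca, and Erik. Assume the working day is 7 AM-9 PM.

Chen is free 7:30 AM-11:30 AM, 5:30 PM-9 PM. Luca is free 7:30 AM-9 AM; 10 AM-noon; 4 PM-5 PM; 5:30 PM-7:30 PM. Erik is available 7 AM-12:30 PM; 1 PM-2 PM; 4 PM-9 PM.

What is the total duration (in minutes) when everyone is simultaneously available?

300

Chen ∩ Luca: 07:30-09:00, 10:00-11:30, 17:30-19:30.
Chen ∩ Luca ∩ Erik: 07:30-09:00, 10:00-11:30, 17:30-19:30.
Summing the common windows: 90 + 90 + 120 = 300 minutes.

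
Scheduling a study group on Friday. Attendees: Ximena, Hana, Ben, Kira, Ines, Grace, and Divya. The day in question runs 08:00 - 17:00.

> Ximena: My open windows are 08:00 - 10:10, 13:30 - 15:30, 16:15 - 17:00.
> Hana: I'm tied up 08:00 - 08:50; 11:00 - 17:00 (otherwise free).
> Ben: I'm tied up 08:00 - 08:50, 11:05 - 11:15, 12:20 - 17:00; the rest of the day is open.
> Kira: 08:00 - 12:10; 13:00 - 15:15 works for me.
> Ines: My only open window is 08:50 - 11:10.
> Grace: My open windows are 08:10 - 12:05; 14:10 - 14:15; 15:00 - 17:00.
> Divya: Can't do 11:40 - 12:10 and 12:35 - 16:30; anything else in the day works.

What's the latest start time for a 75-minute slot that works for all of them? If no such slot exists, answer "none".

08:55

Ximena free: 08:00-10:10, 13:30-15:30, 16:15-17:00.
Hana free: 08:50-11:00 (invert busy blocks within the working day).
Ben free: 08:50-11:05, 11:15-12:20 (invert busy blocks within the working day).
Kira free: 08:00-12:10, 13:00-15:15.
Ines free: 08:50-11:10.
Grace free: 08:10-12:05, 14:10-14:15, 15:00-17:00.
Divya free: 08:00-11:40, 12:10-12:35, 16:30-17:00 (invert busy blocks within the working day).
Ximena ∩ Hana: 08:50-10:10.
Ximena ∩ Hana ∩ Ben: 08:50-10:10.
Ximena ∩ Hana ∩ Ben ∩ Kira: 08:50-10:10.
Ximena ∩ Hana ∩ Ben ∩ Kira ∩ Ines: 08:50-10:10.
Ximena ∩ Hana ∩ Ben ∩ Kira ∩ Ines ∩ Grace: 08:50-10:10.
Ximena ∩ Hana ∩ Ben ∩ Kira ∩ Ines ∩ Grace ∩ Divya: 08:50-10:10.
So the common availability across everyone is 08:50-10:10.
The last common window of at least 75 minutes is 08:50-10:10; a 75-minute meeting can start as late as 08:55 and still end by 10:10.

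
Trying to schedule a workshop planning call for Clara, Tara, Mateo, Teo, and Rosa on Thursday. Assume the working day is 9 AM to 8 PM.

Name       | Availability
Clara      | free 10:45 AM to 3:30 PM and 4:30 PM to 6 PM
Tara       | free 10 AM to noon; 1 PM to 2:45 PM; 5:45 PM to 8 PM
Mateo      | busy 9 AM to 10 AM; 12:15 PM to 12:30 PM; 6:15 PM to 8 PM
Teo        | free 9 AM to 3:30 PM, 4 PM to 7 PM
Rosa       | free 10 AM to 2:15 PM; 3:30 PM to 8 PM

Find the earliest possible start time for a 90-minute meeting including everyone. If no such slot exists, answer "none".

Clara free: 10:45-15:30, 16:30-18:00.
Tara free: 10:00-12:00, 13:00-14:45, 17:45-20:00.
Mateo free: 10:00-12:15, 12:30-18:15 (invert busy blocks within the working day).
Teo free: 09:00-15:30, 16:00-19:00.
Rosa free: 10:00-14:15, 15:30-20:00.
Clara ∩ Tara: 10:45-12:00, 13:00-14:45, 17:45-18:00.
Clara ∩ Tara ∩ Mateo: 10:45-12:00, 13:00-14:45, 17:45-18:00.
Clara ∩ Tara ∩ Mateo ∩ Teo: 10:45-12:00, 13:00-14:45, 17:45-18:00.
Clara ∩ Tara ∩ Mateo ∩ Teo ∩ Rosa: 10:45-12:00, 13:00-14:15, 17:45-18:00.
So the common availability across everyone is 10:45-12:00, 13:00-14:15, 17:45-18:00.
No common window is at least 90 minutes long.

none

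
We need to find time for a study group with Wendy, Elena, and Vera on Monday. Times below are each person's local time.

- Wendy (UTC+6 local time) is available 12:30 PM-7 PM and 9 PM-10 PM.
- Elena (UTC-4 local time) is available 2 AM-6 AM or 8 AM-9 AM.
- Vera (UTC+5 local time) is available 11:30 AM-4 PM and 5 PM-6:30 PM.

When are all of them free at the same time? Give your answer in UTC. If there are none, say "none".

06:30-10:00, 12:00-13:00

Wendy in UTC: 06:30-13:00, 15:00-16:00 (subtract 6h to convert from UTC+6).
Elena in UTC: 06:00-10:00, 12:00-13:00 (add 4h to convert from UTC-4).
Vera in UTC: 06:30-11:00, 12:00-13:30 (subtract 5h to convert from UTC+5).
Wendy ∩ Elena: 06:30-10:00, 12:00-13:00.
Wendy ∩ Elena ∩ Vera: 06:30-10:00, 12:00-13:00.
So the common availability across everyone is 06:30-10:00, 12:00-13:00.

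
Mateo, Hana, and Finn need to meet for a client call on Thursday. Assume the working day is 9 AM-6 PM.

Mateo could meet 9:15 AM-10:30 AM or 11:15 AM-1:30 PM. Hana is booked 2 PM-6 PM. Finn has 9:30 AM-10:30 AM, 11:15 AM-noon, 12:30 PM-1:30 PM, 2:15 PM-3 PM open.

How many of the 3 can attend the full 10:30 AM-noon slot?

1

Mateo free: 09:15-10:30, 11:15-13:30.
Hana free: 09:00-14:00 (invert busy blocks within the working day).
Finn free: 09:30-10:30, 11:15-12:00, 12:30-13:30, 14:15-15:00.
Hana can make the full 10:30-12:00 slot — that's 1.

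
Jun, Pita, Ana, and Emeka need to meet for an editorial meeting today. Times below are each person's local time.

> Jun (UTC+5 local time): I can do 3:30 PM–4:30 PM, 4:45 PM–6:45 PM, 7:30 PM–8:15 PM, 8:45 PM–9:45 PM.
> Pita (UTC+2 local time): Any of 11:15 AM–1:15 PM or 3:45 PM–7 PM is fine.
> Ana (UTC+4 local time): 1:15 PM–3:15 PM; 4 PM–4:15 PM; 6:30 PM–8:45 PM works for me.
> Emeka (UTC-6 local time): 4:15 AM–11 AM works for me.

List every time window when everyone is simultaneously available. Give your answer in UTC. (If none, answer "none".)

10:30-11:15, 14:30-15:15, 15:45-16:45

Jun in UTC: 10:30-11:30, 11:45-13:45, 14:30-15:15, 15:45-16:45 (subtract 5h to convert from UTC+5).
Pita in UTC: 09:15-11:15, 13:45-17:00 (subtract 2h to convert from UTC+2).
Ana in UTC: 09:15-11:15, 12:00-12:15, 14:30-16:45 (subtract 4h to convert from UTC+4).
Emeka in UTC: 10:15-17:00 (add 6h to convert from UTC-6).
Jun ∩ Pita: 10:30-11:15, 14:30-15:15, 15:45-16:45.
Jun ∩ Pita ∩ Ana: 10:30-11:15, 14:30-15:15, 15:45-16:45.
Jun ∩ Pita ∩ Ana ∩ Emeka: 10:30-11:15, 14:30-15:15, 15:45-16:45.
Those are the intersection windows.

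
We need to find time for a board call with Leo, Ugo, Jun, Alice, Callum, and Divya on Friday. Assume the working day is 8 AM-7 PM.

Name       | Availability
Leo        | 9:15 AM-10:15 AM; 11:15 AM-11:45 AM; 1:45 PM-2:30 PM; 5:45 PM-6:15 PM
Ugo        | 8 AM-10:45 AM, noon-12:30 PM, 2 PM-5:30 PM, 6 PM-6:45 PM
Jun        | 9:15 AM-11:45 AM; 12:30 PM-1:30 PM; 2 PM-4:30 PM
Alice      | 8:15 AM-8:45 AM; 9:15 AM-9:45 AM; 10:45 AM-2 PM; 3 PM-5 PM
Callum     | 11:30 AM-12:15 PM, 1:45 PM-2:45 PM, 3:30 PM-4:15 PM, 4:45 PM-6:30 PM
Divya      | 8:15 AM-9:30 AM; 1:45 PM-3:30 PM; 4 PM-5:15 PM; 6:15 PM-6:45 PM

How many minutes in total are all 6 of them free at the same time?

Leo ∩ Ugo: 09:15-10:15, 14:00-14:30, 18:00-18:15.
Leo ∩ Ugo ∩ Jun: 09:15-10:15, 14:00-14:30.
Leo ∩ Ugo ∩ Jun ∩ Alice: 09:15-09:45.
Leo ∩ Ugo ∩ Jun ∩ Alice ∩ Callum: ∅.
Leo ∩ Ugo ∩ Jun ∩ Alice ∩ Callum ∩ Divya: ∅.
There is no time when everyone is free.
There is no common window, so the total is 0 minutes.

0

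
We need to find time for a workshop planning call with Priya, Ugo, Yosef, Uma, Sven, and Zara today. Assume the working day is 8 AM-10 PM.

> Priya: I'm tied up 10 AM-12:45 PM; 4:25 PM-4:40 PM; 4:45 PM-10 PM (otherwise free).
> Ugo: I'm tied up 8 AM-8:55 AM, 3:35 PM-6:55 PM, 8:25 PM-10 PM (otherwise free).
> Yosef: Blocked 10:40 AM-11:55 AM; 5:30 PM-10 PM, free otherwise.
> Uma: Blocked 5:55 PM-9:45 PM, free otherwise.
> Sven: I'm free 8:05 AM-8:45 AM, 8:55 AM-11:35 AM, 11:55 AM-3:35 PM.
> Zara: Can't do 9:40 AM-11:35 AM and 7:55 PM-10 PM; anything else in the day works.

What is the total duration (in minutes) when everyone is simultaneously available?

215

Priya free: 08:00-10:00, 12:45-16:25, 16:40-16:45 (invert busy blocks within the working day).
Ugo free: 08:55-15:35, 18:55-20:25 (invert busy blocks within the working day).
Yosef free: 08:00-10:40, 11:55-17:30 (invert busy blocks within the working day).
Uma free: 08:00-17:55, 21:45-22:00 (invert busy blocks within the working day).
Sven free: 08:05-08:45, 08:55-11:35, 11:55-15:35.
Zara free: 08:00-09:40, 11:35-19:55 (invert busy blocks within the working day).
Priya ∩ Ugo: 08:55-10:00, 12:45-15:35.
Priya ∩ Ugo ∩ Yosef: 08:55-10:00, 12:45-15:35.
Priya ∩ Ugo ∩ Yosef ∩ Uma: 08:55-10:00, 12:45-15:35.
Priya ∩ Ugo ∩ Yosef ∩ Uma ∩ Sven: 08:55-10:00, 12:45-15:35.
Priya ∩ Ugo ∩ Yosef ∩ Uma ∩ Sven ∩ Zara: 08:55-09:40, 12:45-15:35.
So the common availability across everyone is 08:55-09:40, 12:45-15:35.
Summing the common windows: 45 + 170 = 215 minutes.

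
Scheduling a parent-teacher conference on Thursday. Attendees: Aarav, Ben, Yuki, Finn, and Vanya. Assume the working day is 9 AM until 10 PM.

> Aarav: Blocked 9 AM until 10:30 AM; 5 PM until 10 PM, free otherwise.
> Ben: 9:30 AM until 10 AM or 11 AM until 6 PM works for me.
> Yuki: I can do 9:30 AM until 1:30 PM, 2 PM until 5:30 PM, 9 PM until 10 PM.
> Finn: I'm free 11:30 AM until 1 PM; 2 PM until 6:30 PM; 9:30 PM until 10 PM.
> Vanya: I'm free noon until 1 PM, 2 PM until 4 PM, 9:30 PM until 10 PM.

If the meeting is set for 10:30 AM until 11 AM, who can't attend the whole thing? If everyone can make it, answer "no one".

Aarav free: 10:30-17:00 (invert busy blocks within the working day).
Ben free: 09:30-10:00, 11:00-18:00.
Yuki free: 09:30-13:30, 14:00-17:30, 21:00-22:00.
Finn free: 11:30-13:00, 14:00-18:30, 21:30-22:00.
Vanya free: 12:00-13:00, 14:00-16:00, 21:30-22:00.
Aarav: free for 10:30-11:00. Ben: not fully free for 10:30-11:00. Yuki: free for 10:30-11:00. Finn: not fully free for 10:30-11:00. Vanya: not fully free for 10:30-11:00.

Ben, Finn, Vanya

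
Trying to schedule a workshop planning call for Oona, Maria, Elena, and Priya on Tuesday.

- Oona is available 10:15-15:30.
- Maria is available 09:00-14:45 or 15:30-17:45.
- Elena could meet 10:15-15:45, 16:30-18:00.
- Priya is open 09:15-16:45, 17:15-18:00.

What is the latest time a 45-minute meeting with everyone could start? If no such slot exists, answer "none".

14:00

Oona ∩ Maria: 10:15-14:45.
Oona ∩ Maria ∩ Elena: 10:15-14:45.
Oona ∩ Maria ∩ Elena ∩ Priya: 10:15-14:45.
The last common window of at least 45 minutes is 10:15-14:45; a 45-minute meeting can start as late as 14:00 and still end by 14:45.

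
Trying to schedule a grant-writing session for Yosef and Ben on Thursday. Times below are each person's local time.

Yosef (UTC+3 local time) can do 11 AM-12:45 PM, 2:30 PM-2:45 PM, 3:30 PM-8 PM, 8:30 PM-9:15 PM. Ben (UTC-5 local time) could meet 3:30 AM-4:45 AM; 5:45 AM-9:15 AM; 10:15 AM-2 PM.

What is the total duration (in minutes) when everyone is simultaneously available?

Yosef in UTC: 08:00-09:45, 11:30-11:45, 12:30-17:00, 17:30-18:15 (subtract 3h to convert from UTC+3).
Ben in UTC: 08:30-09:45, 10:45-14:15, 15:15-19:00 (add 5h to convert from UTC-5).
Yosef ∩ Ben: 08:30-09:45, 11:30-11:45, 12:30-14:15, 15:15-17:00, 17:30-18:15.
Summing the common windows: 75 + 15 + 105 + 105 + 45 = 345 minutes.

345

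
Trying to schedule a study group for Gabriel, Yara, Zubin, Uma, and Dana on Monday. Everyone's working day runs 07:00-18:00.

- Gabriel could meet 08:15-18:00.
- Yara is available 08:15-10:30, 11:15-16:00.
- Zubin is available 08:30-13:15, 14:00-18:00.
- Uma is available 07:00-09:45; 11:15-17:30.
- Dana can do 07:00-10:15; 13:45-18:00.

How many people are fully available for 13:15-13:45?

Gabriel, Yara, and Uma can make the full 13:15-13:45 slot — that's 3.

3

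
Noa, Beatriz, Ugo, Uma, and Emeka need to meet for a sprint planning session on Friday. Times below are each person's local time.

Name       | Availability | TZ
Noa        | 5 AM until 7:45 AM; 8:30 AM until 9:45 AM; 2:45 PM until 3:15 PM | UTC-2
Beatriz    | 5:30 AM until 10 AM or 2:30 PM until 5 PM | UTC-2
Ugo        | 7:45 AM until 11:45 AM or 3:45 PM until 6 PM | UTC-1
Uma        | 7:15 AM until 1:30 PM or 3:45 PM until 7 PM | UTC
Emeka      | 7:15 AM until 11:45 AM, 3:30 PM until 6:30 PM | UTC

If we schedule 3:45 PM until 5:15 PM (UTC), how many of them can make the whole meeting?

Noa in UTC: 07:00-09:45, 10:30-11:45, 16:45-17:15 (add 2h to convert from UTC-2).
Beatriz in UTC: 07:30-12:00, 16:30-19:00 (add 2h to convert from UTC-2).
Ugo in UTC: 08:45-12:45, 16:45-19:00 (add 1h to convert from UTC-1).
Uma in UTC: 07:15-13:30, 15:45-19:00.
Emeka in UTC: 07:15-11:45, 15:30-18:30.
Uma and Emeka can make the full 15:45-17:15 slot — that's 2.

2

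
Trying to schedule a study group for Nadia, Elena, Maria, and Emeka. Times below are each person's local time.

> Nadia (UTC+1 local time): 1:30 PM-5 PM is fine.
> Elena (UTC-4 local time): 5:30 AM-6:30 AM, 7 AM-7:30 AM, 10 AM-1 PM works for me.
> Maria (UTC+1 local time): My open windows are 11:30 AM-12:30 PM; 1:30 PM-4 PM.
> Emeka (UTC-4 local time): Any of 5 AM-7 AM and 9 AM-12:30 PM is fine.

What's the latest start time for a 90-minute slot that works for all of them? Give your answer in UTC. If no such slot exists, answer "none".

Nadia in UTC: 12:30-16:00 (subtract 1h to convert from UTC+1).
Elena in UTC: 09:30-10:30, 11:00-11:30, 14:00-17:00 (add 4h to convert from UTC-4).
Maria in UTC: 10:30-11:30, 12:30-15:00 (subtract 1h to convert from UTC+1).
Emeka in UTC: 09:00-11:00, 13:00-16:30 (add 4h to convert from UTC-4).
Nadia ∩ Elena: 14:00-16:00.
Nadia ∩ Elena ∩ Maria: 14:00-15:00.
Nadia ∩ Elena ∩ Maria ∩ Emeka: 14:00-15:00.
So the common availability across everyone is 14:00-15:00.
No common window is at least 90 minutes long.

none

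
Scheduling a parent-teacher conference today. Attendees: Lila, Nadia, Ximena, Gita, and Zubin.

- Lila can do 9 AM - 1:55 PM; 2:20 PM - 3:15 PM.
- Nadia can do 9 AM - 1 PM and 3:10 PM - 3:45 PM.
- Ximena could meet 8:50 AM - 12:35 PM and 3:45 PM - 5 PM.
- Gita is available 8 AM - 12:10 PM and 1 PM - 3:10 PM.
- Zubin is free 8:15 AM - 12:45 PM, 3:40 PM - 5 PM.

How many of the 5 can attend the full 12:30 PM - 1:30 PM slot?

1

Lila can make the full 12:30-13:30 slot — that's 1.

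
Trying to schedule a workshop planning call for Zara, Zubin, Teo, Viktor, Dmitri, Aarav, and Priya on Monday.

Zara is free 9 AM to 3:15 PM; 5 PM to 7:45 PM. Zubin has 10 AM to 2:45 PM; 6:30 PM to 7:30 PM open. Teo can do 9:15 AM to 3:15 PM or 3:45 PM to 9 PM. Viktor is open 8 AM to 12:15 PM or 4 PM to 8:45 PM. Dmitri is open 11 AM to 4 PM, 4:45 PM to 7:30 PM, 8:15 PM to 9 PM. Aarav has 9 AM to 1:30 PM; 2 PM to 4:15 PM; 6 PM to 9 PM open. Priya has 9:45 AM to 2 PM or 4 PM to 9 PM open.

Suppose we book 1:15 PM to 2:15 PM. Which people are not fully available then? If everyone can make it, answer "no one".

Zara: free for 13:15-14:15. Zubin: free for 13:15-14:15. Teo: free for 13:15-14:15. Viktor: not fully free for 13:15-14:15. Dmitri: free for 13:15-14:15. Aarav: not fully free for 13:15-14:15. Priya: not fully free for 13:15-14:15.

Aarav, Priya, Viktor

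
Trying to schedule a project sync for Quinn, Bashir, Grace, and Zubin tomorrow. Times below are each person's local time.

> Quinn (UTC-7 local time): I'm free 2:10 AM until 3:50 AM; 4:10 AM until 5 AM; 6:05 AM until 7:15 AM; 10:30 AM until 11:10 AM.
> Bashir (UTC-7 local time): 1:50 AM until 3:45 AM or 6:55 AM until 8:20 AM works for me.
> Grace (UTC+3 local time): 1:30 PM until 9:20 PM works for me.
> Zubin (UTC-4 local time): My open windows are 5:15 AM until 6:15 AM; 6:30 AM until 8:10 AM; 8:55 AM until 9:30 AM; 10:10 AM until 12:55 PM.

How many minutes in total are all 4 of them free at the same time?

20

Quinn in UTC: 09:10-10:50, 11:10-12:00, 13:05-14:15, 17:30-18:10 (add 7h to convert from UTC-7).
Bashir in UTC: 08:50-10:45, 13:55-15:20 (add 7h to convert from UTC-7).
Grace in UTC: 10:30-18:20 (subtract 3h to convert from UTC+3).
Zubin in UTC: 09:15-10:15, 10:30-12:10, 12:55-13:30, 14:10-16:55 (add 4h to convert from UTC-4).
Quinn ∩ Bashir: 09:10-10:45, 13:55-14:15.
Quinn ∩ Bashir ∩ Grace: 10:30-10:45, 13:55-14:15.
Quinn ∩ Bashir ∩ Grace ∩ Zubin: 10:30-10:45, 14:10-14:15.
Those are the intersection windows.
Summing the common windows: 15 + 5 = 20 minutes.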